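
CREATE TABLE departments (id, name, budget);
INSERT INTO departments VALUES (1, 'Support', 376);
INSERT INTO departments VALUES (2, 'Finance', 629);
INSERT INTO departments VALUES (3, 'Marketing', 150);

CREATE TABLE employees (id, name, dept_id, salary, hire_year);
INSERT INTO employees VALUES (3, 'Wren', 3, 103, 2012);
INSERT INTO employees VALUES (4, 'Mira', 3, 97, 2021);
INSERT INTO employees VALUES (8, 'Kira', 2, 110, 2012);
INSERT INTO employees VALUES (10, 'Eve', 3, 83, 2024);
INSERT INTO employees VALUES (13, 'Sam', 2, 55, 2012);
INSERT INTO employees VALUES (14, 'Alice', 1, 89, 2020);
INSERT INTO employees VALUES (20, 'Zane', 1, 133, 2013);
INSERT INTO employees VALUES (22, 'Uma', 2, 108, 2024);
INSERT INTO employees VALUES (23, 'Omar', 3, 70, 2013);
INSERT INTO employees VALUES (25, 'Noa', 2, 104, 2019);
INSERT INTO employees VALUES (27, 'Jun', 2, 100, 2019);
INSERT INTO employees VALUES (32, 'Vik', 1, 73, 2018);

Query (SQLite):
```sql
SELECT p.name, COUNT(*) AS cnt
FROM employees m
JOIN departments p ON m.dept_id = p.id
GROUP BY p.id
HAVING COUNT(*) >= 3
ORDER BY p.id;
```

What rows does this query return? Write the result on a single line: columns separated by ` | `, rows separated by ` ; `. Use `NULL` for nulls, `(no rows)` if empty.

Support | 3 ; Finance | 5 ; Marketing | 4

Join each employees row to its departments via dept_id.
Group joined rows by departments.id; compute COUNT(*) per group.
HAVING: keep groups with count ≥ 3.
  1: ids {14, 20, 32} → COUNT(*)=3
  2: ids {8, 13, 22, 25, 27} → COUNT(*)=5
  3: ids {3, 4, 10, 23} → COUNT(*)=4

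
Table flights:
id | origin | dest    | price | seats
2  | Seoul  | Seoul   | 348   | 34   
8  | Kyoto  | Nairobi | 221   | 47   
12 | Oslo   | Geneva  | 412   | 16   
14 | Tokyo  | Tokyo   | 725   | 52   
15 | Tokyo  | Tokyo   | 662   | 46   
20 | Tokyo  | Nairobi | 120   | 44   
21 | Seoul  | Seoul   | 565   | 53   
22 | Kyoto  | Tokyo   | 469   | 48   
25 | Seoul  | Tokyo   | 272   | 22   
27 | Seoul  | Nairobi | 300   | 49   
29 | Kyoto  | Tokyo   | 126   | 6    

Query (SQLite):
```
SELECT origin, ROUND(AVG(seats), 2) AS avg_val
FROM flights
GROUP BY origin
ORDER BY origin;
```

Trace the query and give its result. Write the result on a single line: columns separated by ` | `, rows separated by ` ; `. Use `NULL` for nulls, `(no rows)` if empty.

Kyoto | 33.67 ; Oslo | 16 ; Seoul | 39.5 ; Tokyo | 47.33

Partition flights by origin; compute ROUND(AVG(seats), 2) within each group.
  Kyoto: ids {8, 22, 29} → ROUND(AVG(seats), 2)=33.67
  Oslo: ids {12} → ROUND(AVG(seats), 2)=16
  Seoul: ids {2, 21, 25, 27} → ROUND(AVG(seats), 2)=39.5
  Tokyo: ids {14, 15, 20} → ROUND(AVG(seats), 2)=47.33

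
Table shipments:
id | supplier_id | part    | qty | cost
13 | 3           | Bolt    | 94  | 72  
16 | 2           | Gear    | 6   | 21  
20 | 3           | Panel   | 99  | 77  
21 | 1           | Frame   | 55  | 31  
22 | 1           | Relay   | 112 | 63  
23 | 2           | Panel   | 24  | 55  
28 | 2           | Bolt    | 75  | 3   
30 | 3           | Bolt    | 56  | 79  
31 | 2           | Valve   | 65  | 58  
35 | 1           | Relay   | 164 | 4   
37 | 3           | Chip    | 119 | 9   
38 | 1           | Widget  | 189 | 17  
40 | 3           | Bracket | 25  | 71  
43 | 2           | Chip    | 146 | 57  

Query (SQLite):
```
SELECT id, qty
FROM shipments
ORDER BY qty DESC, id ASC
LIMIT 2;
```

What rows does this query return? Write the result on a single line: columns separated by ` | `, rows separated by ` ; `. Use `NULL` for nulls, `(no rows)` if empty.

38 | 189 ; 35 | 164

Sort by qty desc, tiebreak id asc: (189, id=38), (164, id=35), (146, id=43), (119, id=37), (112, id=22) …. Take first 2.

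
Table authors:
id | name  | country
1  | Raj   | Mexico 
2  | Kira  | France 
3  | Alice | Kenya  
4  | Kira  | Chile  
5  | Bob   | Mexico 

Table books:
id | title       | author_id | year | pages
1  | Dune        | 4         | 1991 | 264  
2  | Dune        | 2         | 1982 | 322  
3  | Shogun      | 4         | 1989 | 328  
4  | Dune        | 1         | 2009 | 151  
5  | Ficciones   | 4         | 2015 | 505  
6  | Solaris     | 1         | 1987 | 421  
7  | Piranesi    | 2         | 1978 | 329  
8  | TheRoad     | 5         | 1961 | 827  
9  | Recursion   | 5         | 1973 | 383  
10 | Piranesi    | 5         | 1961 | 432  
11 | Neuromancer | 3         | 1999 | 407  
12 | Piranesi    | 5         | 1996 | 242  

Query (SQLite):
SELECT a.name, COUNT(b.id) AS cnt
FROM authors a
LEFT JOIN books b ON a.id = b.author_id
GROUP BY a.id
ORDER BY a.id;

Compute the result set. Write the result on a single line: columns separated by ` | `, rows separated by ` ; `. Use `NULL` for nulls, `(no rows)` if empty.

LEFT JOIN keeps every authors row; unmatched ones get NULL for books columns.
Group by authors.id and compute COUNT(b.id). COUNT(col) of an all-NULL group is 0.
  1: ids {4, 6} → COUNT(b.id)=2
  2: ids {2, 7} → COUNT(b.id)=2
  3: ids {11} → COUNT(b.id)=1
  4: ids {1, 3, 5} → COUNT(b.id)=3
  5: ids {8, 9, 10, 12} → COUNT(b.id)=4

Raj | 2 ; Kira | 2 ; Alice | 1 ; Kira | 3 ; Bob | 4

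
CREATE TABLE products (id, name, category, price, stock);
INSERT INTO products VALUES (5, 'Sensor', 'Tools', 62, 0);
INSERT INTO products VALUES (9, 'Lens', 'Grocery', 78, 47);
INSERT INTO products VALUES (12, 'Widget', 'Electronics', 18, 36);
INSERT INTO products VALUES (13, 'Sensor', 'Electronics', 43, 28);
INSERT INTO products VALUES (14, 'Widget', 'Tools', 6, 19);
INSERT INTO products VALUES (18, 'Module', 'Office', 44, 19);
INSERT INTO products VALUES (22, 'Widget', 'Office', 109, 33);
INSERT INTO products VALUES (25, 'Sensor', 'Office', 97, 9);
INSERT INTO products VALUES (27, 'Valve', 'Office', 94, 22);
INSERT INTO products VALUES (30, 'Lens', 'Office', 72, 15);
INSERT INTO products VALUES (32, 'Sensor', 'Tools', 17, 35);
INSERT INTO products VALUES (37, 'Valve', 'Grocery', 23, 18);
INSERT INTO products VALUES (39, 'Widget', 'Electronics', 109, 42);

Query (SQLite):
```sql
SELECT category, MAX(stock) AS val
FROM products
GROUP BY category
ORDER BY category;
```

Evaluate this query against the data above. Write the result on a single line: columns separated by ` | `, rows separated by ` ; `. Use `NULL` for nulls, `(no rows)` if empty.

Electronics | 42 ; Grocery | 47 ; Office | 33 ; Tools | 35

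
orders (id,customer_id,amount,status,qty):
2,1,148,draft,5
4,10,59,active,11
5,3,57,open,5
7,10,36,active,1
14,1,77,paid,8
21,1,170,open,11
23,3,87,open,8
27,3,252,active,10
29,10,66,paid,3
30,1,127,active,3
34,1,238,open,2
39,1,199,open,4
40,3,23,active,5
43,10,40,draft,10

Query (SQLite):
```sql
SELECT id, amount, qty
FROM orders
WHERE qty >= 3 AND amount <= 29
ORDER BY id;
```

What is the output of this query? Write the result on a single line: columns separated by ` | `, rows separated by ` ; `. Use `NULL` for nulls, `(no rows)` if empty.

40 | 23 | 5

qty >= 3: ids {2, 4, 5, 14, 21, 23, 27, 29, 30, 39, 40, 43}
amount <= 29: ids {40}
Combine with AND.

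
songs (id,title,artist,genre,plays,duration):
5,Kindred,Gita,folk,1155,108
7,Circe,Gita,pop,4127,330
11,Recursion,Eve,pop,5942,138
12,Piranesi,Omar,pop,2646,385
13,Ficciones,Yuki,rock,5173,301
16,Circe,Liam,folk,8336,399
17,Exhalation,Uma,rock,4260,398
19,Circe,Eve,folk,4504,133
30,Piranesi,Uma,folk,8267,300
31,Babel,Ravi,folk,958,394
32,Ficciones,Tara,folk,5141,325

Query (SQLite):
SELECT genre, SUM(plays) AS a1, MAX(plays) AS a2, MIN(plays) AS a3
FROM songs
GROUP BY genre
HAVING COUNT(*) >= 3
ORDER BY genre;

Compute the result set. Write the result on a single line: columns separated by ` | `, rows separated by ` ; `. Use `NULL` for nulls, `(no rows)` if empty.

Group songs by genre.
Per group compute: SUM(plays), MAX(plays), MIN(plays).
HAVING: drop groups with fewer than 3 rows.
  folk: ids {5, 16, 19, 30, 31, 32} → SUM(plays)=28361, MAX(plays)=8336, MIN(plays)=958
  pop: ids {7, 11, 12} → SUM(plays)=12715, MAX(plays)=5942, MIN(plays)=2646
  rock: ids {13, 17} → SUM(plays)=9433, MAX(plays)=5173, MIN(plays)=4260

folk | 28361 | 8336 | 958 ; pop | 12715 | 5942 | 2646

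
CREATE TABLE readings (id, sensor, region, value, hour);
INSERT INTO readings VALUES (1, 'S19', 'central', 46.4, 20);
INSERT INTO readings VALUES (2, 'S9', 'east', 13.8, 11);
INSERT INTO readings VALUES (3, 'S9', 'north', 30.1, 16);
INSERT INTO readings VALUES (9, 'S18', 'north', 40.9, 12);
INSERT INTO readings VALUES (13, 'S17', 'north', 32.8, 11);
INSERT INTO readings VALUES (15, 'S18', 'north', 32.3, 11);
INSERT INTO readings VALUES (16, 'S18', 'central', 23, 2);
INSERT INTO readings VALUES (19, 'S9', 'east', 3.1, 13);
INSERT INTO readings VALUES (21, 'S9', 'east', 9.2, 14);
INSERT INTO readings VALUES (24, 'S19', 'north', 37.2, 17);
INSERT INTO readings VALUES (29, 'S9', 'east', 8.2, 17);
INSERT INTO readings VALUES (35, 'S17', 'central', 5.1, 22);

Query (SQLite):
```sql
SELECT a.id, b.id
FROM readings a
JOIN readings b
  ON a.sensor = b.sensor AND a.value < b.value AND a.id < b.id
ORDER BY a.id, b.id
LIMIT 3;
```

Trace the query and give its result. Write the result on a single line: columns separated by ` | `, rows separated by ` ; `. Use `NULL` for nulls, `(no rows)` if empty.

Pairs (a,b) with same sensor, a.value < b.value, a.id < b.id.
sensor groups: S17:{13,35} S18:{9,15,16} S19:{1,24} S9:{2,3,19,21,29}
Ordered by (a.id, b.id); first 3.

2 | 3 ; 19 | 21 ; 19 | 29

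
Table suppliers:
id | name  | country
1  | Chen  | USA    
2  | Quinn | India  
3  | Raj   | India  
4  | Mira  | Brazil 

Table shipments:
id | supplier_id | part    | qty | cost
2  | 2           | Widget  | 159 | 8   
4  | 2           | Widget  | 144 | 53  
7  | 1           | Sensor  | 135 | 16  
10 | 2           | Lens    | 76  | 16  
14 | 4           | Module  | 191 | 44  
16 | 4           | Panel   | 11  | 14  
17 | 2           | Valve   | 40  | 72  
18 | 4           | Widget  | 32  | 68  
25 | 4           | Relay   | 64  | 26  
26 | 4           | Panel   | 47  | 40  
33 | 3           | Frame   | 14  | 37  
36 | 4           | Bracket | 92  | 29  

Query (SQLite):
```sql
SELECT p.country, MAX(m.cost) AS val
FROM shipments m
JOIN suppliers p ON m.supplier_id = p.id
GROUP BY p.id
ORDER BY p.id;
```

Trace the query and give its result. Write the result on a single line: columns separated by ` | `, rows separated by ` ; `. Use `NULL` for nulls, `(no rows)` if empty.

USA | 16 ; India | 72 ; India | 37 ; Brazil | 68

Join each shipments row to its suppliers via supplier_id.
Group joined rows by suppliers.id; compute MAX(m.cost) per group.
  1: ids {7} → MAX(m.cost)=16
  2: ids {2, 4, 10, 17} → MAX(m.cost)=72
  3: ids {33} → MAX(m.cost)=37
  4: ids {14, 16, 18, 25, 26, 36} → MAX(m.cost)=68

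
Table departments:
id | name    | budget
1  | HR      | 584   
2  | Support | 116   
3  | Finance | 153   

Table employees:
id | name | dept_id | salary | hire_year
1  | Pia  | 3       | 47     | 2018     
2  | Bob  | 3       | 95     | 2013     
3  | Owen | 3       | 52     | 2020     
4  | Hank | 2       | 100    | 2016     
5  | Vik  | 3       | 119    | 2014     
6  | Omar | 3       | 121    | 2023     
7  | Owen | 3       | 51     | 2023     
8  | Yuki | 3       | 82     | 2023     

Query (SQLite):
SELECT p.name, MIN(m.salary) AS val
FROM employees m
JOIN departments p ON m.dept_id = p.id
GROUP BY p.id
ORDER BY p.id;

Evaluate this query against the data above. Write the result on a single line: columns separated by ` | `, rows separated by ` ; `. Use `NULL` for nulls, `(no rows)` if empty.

Support | 100 ; Finance | 47

Join each employees row to its departments via dept_id.
Group joined rows by departments.id; compute MIN(m.salary) per group.
  2: ids {4} → MIN(m.salary)=100
  3: ids {1, 2, 3, 5, 6, 7, 8} → MIN(m.salary)=47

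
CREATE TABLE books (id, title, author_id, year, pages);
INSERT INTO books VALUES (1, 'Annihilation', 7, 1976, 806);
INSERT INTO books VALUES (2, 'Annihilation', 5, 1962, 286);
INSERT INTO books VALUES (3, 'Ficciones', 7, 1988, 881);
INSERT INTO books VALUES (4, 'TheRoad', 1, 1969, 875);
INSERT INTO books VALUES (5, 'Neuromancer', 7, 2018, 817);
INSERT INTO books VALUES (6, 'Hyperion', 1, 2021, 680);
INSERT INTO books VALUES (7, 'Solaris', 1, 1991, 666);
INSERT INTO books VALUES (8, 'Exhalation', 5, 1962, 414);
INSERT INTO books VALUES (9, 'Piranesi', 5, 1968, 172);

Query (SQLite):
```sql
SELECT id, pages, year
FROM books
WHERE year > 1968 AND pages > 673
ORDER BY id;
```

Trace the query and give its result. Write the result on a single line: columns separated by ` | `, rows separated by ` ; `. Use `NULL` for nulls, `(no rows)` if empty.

1 | 806 | 1976 ; 3 | 881 | 1988 ; 4 | 875 | 1969 ; 5 | 817 | 2018 ; 6 | 680 | 2021

year > 1968: ids {1, 3, 4, 5, 6, 7}
pages > 673: ids {1, 3, 4, 5, 6}
Combine with AND.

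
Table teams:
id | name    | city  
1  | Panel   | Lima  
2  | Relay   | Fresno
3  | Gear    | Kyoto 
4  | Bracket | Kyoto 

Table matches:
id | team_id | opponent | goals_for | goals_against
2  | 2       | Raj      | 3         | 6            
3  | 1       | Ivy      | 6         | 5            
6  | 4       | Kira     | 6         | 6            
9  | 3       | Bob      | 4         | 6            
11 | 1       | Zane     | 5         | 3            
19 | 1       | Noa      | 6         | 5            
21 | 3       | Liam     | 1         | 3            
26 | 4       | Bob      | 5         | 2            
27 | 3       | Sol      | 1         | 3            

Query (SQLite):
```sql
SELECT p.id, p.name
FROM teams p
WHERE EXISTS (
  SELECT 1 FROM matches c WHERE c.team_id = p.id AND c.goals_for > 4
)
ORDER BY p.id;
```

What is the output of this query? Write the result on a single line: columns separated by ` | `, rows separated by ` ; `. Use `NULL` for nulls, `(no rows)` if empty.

1 | Panel ; 4 | Bracket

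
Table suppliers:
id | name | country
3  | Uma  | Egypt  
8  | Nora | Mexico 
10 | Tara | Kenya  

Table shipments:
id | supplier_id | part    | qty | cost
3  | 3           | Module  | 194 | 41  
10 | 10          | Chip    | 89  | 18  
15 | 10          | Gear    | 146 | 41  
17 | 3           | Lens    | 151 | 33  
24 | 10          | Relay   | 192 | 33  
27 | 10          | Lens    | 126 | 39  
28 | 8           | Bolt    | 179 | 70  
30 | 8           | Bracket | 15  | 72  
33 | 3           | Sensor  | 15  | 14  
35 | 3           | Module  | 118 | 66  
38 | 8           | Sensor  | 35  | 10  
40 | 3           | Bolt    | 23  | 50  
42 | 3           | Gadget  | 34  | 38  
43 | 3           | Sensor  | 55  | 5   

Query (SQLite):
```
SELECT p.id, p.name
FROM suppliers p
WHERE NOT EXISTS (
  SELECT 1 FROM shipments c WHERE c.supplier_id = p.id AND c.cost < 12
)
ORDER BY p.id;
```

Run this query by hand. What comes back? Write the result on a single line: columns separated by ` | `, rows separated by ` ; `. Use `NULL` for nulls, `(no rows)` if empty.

For each suppliers row, check whether any shipments with matching supplier_id has cost < 12.
Keep rows where that is false.

10 | Tara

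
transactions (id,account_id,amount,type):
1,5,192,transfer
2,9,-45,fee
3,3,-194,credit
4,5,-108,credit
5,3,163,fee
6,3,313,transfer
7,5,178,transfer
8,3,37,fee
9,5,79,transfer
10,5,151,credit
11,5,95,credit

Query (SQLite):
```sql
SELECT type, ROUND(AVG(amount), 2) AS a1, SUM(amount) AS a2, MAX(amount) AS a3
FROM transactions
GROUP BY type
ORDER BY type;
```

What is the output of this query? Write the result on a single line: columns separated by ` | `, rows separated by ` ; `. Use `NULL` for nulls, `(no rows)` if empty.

Group transactions by type.
Per group compute: ROUND(AVG(amount), 2), SUM(amount), MAX(amount).
  credit: ids {3, 4, 10, 11} → ROUND(AVG(amount), 2)=-14, SUM(amount)=-56, MAX(amount)=151
  fee: ids {2, 5, 8} → ROUND(AVG(amount), 2)=51.67, SUM(amount)=155, MAX(amount)=163
  transfer: ids {1, 6, 7, 9} → ROUND(AVG(amount), 2)=190.5, SUM(amount)=762, MAX(amount)=313

credit | -14 | -56 | 151 ; fee | 51.67 | 155 | 163 ; transfer | 190.5 | 762 | 313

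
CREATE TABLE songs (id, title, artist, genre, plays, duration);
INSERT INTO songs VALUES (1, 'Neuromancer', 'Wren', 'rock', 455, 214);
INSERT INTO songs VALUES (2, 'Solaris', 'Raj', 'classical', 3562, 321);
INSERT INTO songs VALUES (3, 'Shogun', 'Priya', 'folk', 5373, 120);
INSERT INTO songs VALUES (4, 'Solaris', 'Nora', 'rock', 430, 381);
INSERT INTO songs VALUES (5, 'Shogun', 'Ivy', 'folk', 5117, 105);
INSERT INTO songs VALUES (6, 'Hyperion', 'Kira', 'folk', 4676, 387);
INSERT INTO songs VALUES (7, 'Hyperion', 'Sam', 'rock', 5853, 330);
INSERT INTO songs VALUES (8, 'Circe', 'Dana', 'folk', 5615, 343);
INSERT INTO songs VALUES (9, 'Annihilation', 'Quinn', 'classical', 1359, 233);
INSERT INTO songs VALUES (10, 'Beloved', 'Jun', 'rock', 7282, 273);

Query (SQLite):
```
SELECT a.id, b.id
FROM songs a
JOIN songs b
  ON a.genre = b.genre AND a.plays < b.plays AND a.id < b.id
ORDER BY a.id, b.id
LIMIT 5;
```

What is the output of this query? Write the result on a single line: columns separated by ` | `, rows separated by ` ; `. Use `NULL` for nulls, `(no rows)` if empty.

1 | 7 ; 1 | 10 ; 3 | 8 ; 4 | 7 ; 4 | 10

Pairs (a,b) with same genre, a.plays < b.plays, a.id < b.id.
genre groups: classical:{2,9} folk:{3,5,6,8} rock:{1,4,7,10}
Ordered by (a.id, b.id); first 5.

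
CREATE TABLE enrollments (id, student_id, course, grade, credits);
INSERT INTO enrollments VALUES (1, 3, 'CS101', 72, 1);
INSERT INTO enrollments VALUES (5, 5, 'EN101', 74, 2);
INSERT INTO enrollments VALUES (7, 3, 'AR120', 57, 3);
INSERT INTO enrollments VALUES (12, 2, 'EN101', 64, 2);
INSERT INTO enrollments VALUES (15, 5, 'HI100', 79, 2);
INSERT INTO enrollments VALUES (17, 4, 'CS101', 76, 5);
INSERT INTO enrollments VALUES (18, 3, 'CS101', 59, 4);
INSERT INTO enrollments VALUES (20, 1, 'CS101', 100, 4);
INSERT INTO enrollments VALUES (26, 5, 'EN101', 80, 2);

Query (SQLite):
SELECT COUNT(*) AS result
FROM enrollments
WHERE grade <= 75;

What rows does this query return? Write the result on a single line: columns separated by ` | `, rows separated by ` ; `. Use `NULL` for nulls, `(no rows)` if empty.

Rows where grade <= 75 → grade values: [72, 74, 57, 64, 59].
COUNT(*) counts rows → 5.

5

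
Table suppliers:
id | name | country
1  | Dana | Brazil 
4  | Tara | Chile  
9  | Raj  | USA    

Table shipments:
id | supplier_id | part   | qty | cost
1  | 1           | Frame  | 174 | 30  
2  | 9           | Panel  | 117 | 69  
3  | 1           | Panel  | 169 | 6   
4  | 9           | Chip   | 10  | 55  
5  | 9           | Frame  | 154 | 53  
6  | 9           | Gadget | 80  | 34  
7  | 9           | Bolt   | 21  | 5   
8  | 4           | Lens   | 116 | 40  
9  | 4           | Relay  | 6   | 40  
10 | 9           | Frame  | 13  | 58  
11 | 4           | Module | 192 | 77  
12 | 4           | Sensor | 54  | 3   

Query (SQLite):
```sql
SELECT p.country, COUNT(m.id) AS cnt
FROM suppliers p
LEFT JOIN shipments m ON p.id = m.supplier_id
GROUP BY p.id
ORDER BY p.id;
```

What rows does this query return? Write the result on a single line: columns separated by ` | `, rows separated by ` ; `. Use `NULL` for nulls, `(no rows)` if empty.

LEFT JOIN keeps every suppliers row; unmatched ones get NULL for shipments columns.
Group by suppliers.id and compute COUNT(m.id). COUNT(col) of an all-NULL group is 0.
  1: ids {1, 3} → COUNT(m.id)=2
  4: ids {8, 9, 11, 12} → COUNT(m.id)=4
  9: ids {2, 4, 5, 6, 7, 10} → COUNT(m.id)=6

Brazil | 2 ; Chile | 4 ; USA | 6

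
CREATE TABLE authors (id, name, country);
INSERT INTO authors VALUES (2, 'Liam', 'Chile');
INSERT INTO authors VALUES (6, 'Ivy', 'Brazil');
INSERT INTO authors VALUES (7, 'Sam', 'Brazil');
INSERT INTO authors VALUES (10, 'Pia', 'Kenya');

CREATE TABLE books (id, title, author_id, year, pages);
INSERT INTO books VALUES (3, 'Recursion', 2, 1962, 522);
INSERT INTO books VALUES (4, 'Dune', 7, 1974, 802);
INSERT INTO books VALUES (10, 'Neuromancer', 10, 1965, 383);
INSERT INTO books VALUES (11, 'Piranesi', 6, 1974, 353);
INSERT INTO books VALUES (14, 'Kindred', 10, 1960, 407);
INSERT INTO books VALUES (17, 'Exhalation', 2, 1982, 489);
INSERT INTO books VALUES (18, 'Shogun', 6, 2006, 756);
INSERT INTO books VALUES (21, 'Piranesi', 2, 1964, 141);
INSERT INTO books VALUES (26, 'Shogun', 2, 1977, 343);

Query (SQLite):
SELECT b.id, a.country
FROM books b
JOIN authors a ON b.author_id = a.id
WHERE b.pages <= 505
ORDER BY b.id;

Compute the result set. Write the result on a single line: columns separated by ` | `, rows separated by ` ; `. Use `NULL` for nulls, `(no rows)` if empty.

10 | Kenya ; 11 | Brazil ; 14 | Kenya ; 17 | Chile ; 21 | Chile ; 26 | Chile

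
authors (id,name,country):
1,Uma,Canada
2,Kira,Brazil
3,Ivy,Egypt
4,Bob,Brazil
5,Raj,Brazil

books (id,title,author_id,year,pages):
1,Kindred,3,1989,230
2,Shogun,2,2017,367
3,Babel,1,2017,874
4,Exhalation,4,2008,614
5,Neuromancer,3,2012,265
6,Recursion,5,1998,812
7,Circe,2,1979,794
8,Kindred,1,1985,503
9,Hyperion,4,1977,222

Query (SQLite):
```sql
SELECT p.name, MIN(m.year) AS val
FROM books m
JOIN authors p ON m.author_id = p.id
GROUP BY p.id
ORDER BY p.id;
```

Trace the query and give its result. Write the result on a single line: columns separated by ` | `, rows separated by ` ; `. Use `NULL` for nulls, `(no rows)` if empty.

Uma | 1985 ; Kira | 1979 ; Ivy | 1989 ; Bob | 1977 ; Raj | 1998

Join each books row to its authors via author_id.
Group joined rows by authors.id; compute MIN(m.year) per group.
  1: ids {3, 8} → MIN(m.year)=1985
  2: ids {2, 7} → MIN(m.year)=1979
  3: ids {1, 5} → MIN(m.year)=1989
  4: ids {4, 9} → MIN(m.year)=1977
  5: ids {6} → MIN(m.year)=1998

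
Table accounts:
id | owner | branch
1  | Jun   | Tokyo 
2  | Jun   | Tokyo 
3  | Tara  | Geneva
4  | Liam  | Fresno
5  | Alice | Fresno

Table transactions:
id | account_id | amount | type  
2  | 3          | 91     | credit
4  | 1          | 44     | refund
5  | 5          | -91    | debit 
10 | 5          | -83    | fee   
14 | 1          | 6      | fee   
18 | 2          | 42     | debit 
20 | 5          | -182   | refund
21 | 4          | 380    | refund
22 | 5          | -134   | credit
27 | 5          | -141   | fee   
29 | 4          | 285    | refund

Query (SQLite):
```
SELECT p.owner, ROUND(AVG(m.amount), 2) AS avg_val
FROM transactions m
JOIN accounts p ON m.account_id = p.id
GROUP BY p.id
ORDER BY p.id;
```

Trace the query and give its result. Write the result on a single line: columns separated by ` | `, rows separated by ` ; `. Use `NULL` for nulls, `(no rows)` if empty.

Jun | 25 ; Jun | 42 ; Tara | 91 ; Liam | 332.5 ; Alice | -126.2

Join each transactions row to its accounts via account_id.
Group joined rows by accounts.id; compute ROUND(AVG(m.amount), 2) per group.
  1: ids {4, 14} → ROUND(AVG(m.amount), 2)=25
  2: ids {18} → ROUND(AVG(m.amount), 2)=42
  3: ids {2} → ROUND(AVG(m.amount), 2)=91
  4: ids {21, 29} → ROUND(AVG(m.amount), 2)=332.5
  5: ids {5, 10, 20, 22, 27} → ROUND(AVG(m.amount), 2)=-126.2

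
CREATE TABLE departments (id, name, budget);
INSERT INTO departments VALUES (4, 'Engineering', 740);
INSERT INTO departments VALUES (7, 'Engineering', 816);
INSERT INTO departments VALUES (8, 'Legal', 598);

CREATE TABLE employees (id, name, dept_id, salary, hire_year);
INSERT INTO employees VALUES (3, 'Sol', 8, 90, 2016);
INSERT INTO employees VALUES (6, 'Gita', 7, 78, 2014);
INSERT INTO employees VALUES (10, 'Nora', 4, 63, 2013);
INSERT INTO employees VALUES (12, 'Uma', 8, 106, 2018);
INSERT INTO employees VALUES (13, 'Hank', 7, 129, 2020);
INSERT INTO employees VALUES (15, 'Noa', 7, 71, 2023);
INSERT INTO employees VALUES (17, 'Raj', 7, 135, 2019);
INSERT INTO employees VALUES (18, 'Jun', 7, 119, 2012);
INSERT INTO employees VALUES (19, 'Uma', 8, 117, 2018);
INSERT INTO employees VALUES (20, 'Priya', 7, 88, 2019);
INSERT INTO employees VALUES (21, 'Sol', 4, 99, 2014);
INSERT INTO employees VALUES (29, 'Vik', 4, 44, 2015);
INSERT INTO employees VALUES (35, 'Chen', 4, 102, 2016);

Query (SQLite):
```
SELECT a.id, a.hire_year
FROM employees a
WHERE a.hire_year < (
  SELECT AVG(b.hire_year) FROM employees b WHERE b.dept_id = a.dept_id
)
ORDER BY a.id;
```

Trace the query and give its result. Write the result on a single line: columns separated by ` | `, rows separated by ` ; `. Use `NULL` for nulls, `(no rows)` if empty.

For each employees row a, compute AVG(hire_year) over rows sharing a.dept_id.
Keep row a if a.hire_year < that per-group AVG.
  dept_id=4: AVG(hire_year) = 2014.5
  dept_id=7: AVG(hire_year) = 2017.833333
  dept_id=8: AVG(hire_year) = 2017.333333

3 | 2016 ; 6 | 2014 ; 10 | 2013 ; 18 | 2012 ; 21 | 2014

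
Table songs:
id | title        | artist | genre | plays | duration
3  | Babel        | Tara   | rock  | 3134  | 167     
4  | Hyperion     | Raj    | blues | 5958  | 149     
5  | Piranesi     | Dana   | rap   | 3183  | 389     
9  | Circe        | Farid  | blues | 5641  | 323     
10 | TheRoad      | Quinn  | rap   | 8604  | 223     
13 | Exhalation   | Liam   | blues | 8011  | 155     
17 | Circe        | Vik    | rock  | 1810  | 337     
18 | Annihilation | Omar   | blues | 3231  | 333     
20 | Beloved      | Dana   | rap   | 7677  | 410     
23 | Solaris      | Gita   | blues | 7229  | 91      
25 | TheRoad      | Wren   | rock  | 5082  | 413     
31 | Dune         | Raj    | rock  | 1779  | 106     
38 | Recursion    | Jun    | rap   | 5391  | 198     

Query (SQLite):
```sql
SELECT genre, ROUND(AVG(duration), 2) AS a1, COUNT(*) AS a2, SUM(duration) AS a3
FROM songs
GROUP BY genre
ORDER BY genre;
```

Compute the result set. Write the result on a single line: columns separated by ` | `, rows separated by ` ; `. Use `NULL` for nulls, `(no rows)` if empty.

blues | 210.2 | 5 | 1051 ; rap | 305 | 4 | 1220 ; rock | 255.75 | 4 | 1023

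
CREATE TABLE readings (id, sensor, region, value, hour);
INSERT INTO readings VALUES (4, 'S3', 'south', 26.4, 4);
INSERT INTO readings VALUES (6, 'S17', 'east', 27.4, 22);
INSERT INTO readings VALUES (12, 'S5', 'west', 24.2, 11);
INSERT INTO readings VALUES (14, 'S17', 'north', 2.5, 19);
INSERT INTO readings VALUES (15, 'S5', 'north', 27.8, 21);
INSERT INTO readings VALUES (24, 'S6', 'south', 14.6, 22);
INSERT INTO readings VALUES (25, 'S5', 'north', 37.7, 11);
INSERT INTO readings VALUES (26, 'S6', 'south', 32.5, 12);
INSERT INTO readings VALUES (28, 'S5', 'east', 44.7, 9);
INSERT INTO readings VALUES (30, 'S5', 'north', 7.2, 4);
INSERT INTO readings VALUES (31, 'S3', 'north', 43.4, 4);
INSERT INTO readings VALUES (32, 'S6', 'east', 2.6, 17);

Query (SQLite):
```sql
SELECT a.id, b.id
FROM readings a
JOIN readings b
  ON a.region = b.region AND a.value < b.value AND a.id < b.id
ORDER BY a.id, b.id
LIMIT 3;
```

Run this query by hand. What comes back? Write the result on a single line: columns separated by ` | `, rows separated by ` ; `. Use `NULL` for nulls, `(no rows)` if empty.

4 | 26 ; 6 | 28 ; 14 | 15

Pairs (a,b) with same region, a.value < b.value, a.id < b.id.
region groups: east:{6,28,32} north:{14,15,25,30,31} south:{4,24,26} west:{12}
Ordered by (a.id, b.id); first 3.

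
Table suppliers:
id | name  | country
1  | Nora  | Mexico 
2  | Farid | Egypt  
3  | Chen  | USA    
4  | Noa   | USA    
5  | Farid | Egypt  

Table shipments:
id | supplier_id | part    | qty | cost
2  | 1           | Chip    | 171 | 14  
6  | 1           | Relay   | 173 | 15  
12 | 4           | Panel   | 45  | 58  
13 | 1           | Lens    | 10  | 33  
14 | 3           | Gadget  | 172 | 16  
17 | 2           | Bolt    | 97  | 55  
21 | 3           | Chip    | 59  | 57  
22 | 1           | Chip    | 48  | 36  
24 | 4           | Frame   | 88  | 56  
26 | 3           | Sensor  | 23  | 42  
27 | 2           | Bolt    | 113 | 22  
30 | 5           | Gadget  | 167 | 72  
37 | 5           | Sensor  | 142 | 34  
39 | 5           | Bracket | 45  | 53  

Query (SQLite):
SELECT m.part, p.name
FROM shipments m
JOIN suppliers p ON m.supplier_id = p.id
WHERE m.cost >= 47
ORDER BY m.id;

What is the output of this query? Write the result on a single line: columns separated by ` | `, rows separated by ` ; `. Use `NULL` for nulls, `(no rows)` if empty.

Each shipments row matches the suppliers row where supplier_id = suppliers.id.
Then keep rows with m.cost >= 47.

Panel | Noa ; Bolt | Farid ; Chip | Chen ; Frame | Noa ; Gadget | Farid ; Bracket | Farid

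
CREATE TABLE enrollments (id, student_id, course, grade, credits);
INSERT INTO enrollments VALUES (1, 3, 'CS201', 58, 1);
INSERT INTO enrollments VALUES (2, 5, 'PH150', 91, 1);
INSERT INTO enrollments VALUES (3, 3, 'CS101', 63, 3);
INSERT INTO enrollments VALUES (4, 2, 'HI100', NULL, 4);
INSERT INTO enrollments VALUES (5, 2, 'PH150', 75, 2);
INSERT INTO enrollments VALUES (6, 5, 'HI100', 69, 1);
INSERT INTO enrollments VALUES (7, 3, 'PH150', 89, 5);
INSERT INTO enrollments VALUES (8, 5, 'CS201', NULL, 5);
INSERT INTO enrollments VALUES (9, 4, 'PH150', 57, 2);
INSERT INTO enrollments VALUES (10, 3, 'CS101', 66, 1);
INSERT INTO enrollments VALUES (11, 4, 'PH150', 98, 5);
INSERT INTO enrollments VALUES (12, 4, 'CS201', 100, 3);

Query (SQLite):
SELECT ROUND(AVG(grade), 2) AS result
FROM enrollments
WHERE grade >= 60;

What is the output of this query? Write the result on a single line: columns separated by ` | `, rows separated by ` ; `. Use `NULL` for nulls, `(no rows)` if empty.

81.38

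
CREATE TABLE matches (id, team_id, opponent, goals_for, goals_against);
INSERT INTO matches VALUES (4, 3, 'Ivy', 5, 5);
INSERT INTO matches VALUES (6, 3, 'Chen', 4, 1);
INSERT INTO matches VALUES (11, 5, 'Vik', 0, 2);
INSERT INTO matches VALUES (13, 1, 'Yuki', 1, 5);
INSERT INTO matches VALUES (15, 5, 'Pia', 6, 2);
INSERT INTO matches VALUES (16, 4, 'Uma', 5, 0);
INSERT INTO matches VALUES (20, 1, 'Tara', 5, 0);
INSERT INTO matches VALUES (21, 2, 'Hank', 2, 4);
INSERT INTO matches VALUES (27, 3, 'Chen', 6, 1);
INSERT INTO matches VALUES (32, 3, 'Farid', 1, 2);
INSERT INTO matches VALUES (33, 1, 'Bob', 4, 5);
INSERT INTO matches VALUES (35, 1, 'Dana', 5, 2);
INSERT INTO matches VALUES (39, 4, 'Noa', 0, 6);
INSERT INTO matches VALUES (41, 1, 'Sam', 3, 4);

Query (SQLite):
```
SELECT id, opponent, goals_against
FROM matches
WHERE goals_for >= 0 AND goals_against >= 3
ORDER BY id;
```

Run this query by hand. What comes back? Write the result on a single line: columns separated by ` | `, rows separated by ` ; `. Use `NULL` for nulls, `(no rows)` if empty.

goals_for >= 0: ids {4, 6, 11, 13, 15, 16, 20, 21, 27, 32, 33, 35, 39, 41}
goals_against >= 3: ids {4, 13, 21, 33, 39, 41}
Combine with AND.

4 | Ivy | 5 ; 13 | Yuki | 5 ; 21 | Hank | 4 ; 33 | Bob | 5 ; 39 | Noa | 6 ; 41 | Sam | 4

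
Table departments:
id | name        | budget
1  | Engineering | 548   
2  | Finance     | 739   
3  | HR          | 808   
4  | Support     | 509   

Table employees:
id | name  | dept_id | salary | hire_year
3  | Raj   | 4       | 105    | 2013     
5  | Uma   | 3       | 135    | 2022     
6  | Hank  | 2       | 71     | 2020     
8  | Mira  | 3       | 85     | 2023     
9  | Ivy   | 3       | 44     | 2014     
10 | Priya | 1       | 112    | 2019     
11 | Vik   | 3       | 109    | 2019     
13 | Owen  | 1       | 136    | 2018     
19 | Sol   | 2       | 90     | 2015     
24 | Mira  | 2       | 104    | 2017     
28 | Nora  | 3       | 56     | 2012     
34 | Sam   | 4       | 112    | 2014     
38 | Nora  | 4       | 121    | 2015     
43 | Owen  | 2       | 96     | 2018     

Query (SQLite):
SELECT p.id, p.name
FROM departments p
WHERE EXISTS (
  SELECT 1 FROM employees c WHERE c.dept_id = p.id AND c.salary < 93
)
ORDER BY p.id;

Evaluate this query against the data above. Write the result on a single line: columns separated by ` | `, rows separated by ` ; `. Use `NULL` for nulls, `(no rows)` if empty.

For each departments row, check whether any employees with matching dept_id has salary < 93.
Keep rows where that is true.

2 | Finance ; 3 | HR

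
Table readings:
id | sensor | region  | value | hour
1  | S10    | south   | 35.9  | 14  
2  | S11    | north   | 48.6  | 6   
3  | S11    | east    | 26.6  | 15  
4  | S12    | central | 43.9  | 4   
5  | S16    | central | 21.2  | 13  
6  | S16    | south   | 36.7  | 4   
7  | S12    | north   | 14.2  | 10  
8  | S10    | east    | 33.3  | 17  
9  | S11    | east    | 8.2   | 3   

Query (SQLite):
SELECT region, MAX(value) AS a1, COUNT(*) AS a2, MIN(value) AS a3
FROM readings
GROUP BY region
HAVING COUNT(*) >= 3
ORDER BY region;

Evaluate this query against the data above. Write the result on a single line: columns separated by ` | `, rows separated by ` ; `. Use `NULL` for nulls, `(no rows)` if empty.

east | 33.3 | 3 | 8.2

Group readings by region.
Per group compute: MAX(value), COUNT(*), MIN(value).
HAVING: drop groups with fewer than 3 rows.
  central: ids {4, 5} → MAX(value)=43.9, COUNT(*)=2, MIN(value)=21.2
  east: ids {3, 8, 9} → MAX(value)=33.3, COUNT(*)=3, MIN(value)=8.2
  north: ids {2, 7} → MAX(value)=48.6, COUNT(*)=2, MIN(value)=14.2
  south: ids {1, 6} → MAX(value)=36.7, COUNT(*)=2, MIN(value)=35.9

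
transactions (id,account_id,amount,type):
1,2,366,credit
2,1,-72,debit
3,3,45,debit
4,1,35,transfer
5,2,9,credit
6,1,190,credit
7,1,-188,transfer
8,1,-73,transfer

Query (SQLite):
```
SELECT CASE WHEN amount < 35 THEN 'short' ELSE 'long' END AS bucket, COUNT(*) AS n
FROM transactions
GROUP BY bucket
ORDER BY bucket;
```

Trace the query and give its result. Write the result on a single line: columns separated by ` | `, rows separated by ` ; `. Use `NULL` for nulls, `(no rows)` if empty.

Bucket rows by amount < 35 → 'short' else 'long'; count each bucket.

long | 4 ; short | 4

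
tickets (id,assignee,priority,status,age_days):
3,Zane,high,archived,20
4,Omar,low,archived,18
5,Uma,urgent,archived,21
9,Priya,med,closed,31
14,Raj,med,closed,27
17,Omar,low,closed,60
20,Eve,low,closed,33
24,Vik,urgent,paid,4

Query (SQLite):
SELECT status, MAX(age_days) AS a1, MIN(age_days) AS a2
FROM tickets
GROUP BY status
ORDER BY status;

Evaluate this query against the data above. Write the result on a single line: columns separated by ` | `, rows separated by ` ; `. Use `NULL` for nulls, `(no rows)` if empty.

archived | 21 | 18 ; closed | 60 | 27 ; paid | 4 | 4

Group tickets by status.
Per group compute: MAX(age_days), MIN(age_days).
  archived: ids {3, 4, 5} → MAX(age_days)=21, MIN(age_days)=18
  closed: ids {9, 14, 17, 20} → MAX(age_days)=60, MIN(age_days)=27
  paid: ids {24} → MAX(age_days)=4, MIN(age_days)=4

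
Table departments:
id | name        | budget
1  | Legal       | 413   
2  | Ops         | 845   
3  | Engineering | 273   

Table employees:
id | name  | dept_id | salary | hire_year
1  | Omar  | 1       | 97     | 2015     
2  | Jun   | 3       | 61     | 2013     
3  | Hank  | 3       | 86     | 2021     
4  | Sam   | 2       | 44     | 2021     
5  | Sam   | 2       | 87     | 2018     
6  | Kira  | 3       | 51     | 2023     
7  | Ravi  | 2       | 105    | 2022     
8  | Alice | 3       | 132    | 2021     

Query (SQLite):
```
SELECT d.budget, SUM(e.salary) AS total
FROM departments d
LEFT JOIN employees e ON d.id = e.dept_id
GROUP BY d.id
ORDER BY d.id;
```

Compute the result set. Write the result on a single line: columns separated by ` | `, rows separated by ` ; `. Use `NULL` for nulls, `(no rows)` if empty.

LEFT JOIN keeps every departments row; unmatched ones get NULL for employees columns.
Group by departments.id and compute SUM(e.salary). SUM over an all-NULL group is NULL.
  1: ids {1} → SUM(e.salary)=97
  2: ids {4, 5, 7} → SUM(e.salary)=236
  3: ids {2, 3, 6, 8} → SUM(e.salary)=330

413 | 97 ; 845 | 236 ; 273 | 330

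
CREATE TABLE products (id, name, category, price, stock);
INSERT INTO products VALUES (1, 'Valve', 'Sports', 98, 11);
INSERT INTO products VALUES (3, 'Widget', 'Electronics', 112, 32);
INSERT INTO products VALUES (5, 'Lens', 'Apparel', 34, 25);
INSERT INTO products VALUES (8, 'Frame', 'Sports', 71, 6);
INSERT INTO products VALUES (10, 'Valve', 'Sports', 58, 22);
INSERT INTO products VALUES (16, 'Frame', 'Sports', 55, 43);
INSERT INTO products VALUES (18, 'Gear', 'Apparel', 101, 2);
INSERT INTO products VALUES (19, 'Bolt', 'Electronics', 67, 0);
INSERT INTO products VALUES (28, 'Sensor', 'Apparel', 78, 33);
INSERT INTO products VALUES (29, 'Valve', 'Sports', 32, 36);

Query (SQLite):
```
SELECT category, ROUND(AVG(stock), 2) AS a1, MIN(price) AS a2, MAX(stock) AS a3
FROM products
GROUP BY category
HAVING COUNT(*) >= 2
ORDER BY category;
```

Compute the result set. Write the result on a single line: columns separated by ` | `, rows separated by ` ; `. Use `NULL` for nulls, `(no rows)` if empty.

Group products by category.
Per group compute: ROUND(AVG(stock), 2), MIN(price), MAX(stock).
HAVING: drop groups with fewer than 2 rows.
  Apparel: ids {5, 18, 28} → ROUND(AVG(stock), 2)=20, MIN(price)=34, MAX(stock)=33
  Electronics: ids {3, 19} → ROUND(AVG(stock), 2)=16, MIN(price)=67, MAX(stock)=32
  Sports: ids {1, 8, 10, 16, 29} → ROUND(AVG(stock), 2)=23.6, MIN(price)=32, MAX(stock)=43

Apparel | 20 | 34 | 33 ; Electronics | 16 | 67 | 32 ; Sports | 23.6 | 32 | 43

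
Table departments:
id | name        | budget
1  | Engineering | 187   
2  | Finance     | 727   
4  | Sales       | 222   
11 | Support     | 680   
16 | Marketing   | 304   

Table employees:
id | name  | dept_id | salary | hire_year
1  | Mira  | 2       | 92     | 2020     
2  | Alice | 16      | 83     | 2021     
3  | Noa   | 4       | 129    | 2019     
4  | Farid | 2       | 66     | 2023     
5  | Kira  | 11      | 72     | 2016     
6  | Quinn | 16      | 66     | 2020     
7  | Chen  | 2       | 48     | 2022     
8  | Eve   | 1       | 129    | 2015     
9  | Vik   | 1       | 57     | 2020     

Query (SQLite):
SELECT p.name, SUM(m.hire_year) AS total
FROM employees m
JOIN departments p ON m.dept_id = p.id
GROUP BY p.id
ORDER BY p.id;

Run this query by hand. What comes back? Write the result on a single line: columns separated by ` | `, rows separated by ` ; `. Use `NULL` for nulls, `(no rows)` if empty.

Engineering | 4035 ; Finance | 6065 ; Sales | 2019 ; Support | 2016 ; Marketing | 4041

Join each employees row to its departments via dept_id.
Group joined rows by departments.id; compute SUM(m.hire_year) per group.
  1: ids {8, 9} → SUM(m.hire_year)=4035
  2: ids {1, 4, 7} → SUM(m.hire_year)=6065
  4: ids {3} → SUM(m.hire_year)=2019
  11: ids {5} → SUM(m.hire_year)=2016
  16: ids {2, 6} → SUM(m.hire_year)=4041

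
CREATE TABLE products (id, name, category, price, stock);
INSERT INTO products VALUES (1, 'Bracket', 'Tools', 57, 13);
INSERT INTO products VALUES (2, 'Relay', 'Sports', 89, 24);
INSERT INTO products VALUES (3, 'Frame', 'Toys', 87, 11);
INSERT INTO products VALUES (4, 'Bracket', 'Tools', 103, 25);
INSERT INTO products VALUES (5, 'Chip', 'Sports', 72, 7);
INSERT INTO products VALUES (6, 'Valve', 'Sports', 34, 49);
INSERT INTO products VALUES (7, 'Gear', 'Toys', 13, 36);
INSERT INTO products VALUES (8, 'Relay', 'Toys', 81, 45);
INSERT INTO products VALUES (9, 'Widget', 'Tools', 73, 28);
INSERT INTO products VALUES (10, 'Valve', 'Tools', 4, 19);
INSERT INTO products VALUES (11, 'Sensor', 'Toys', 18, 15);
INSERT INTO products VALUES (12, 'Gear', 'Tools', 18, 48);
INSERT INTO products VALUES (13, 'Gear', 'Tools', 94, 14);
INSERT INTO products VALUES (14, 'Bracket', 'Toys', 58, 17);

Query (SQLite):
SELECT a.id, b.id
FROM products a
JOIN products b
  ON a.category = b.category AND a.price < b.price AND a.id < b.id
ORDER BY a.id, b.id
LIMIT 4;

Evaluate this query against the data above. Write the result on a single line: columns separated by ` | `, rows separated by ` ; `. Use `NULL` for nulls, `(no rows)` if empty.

1 | 4 ; 1 | 9 ; 1 | 13 ; 7 | 8

Pairs (a,b) with same category, a.price < b.price, a.id < b.id.
category groups: Sports:{2,5,6} Tools:{1,4,9,10,12,13} Toys:{3,7,8,11,14}
Ordered by (a.id, b.id); first 4.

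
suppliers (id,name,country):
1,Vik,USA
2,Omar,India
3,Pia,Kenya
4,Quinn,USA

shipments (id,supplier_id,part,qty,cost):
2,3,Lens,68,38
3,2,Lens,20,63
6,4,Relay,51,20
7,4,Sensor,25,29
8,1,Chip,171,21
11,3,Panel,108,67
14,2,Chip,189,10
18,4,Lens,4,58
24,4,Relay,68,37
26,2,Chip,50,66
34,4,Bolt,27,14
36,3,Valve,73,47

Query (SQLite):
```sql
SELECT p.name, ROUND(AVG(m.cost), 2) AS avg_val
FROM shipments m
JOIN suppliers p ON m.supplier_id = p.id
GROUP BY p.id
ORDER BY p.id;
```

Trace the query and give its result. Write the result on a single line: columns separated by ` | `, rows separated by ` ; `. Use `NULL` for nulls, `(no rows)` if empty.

Vik | 21 ; Omar | 46.33 ; Pia | 50.67 ; Quinn | 31.6

Join each shipments row to its suppliers via supplier_id.
Group joined rows by suppliers.id; compute ROUND(AVG(m.cost), 2) per group.
  1: ids {8} → ROUND(AVG(m.cost), 2)=21
  2: ids {3, 14, 26} → ROUND(AVG(m.cost), 2)=46.33
  3: ids {2, 11, 36} → ROUND(AVG(m.cost), 2)=50.67
  4: ids {6, 7, 18, 24, 34} → ROUND(AVG(m.cost), 2)=31.6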